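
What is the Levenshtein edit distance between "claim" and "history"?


Word 1: "claim" (length 5)
Word 2: "history" (length 7)
One optimal edit sequence (insert/delete/substitute each cost 1):
  1. insert 'h'  (+1)
  2. insert 'i'  (+1)
  3. substitute 'c' -> 's'  (+1)
  4. substitute 'l' -> 't'  (+1)
  5. substitute 'a' -> 'o'  (+1)
  6. substitute 'i' -> 'r'  (+1)
  7. substitute 'm' -> 'y'  (+1)
Total edit operations: 7
Edit distance = 7


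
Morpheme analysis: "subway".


Word: "subway"
Morphemes: sub- | way
Each morpheme carries meaning
= 2 morphemes


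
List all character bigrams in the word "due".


Word: "due" (length 3)
Number of bigrams = 3 - 2 + 1 = 2
  Position 0: "du"
  Position 1: "ue"
Bigrams = "du", "ue"


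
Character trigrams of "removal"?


Word: "removal" (length 7)
Number of trigrams = 7 - 3 + 1 = 5
  Position 0: "rem"
  Position 1: "emo"
  Position 2: "mov"
  Position 3: "ova"
  Position 4: "val"
Trigrams = "rem", "emo", "mov", "ova", "val"


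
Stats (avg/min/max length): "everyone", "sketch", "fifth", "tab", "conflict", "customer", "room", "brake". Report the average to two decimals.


Lengths: "everyone"=8, "sketch"=6, "fifth"=5, "tab"=3, "conflict"=8, "customer"=8, "room"=4, "brake"=5
Sum = 47, Count = 8
Average = 47/8 = 5.88
= avg=5.88, min=3, max=8


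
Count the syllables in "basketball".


Word: "basketball"
Syllable breakdown: bas · ket · ball
Counting: 3 parts
= 3 syllables


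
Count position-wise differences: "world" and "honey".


Comparing character by character (same length = 5):
  Pos 0: 'w' vs 'h' !=
  Pos 1: 'o' vs 'o' =
  Pos 2: 'r' vs 'n' !=
  Pos 3: 'l' vs 'e' !=
  Pos 4: 'd' vs 'y' !=
Hamming distance = 4


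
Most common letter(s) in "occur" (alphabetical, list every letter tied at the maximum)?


Word: "occur"
Letter counts:
  'c': 2
  'o': 1
  'r': 1
  'u': 1
Maximum count = 2
Most frequent = 'c' (2 times each)


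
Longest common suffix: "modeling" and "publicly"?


Word 1: "modeling"
Word 2: "publicly"
Comparing from end:
  Pos -1: 'g' != 'y' (stop)
LCS = "" (length 0)


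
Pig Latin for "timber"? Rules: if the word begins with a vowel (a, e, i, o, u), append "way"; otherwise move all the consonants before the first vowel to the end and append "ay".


Word: "timber"
Starts with consonant(s) → move to end, add 'ay'
Consonant cluster: "t"
Pig Latin = "imbertay"


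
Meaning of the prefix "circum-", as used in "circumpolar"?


Prefix: circum-
As in: circumpolar -> circum- + polar
Meaning = around


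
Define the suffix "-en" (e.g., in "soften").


Suffix: -en
Example: soften = soft + -en
Meaning = to make / become


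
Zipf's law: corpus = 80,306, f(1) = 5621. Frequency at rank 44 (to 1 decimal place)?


Zipf's law: f(r) = f(1) / r
f(1) = 5621
f(44) = 5621 / 44
= 127.8 occurrences


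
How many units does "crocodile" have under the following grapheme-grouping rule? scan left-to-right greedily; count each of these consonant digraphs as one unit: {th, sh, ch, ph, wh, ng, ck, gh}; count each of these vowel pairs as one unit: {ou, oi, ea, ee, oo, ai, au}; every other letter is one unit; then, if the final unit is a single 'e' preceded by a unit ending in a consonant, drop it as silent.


Word: "crocodile" (9 letters)
Left-to-right scan:
  1. 'c' (letter)
  2. 'r' (letter)
  3. 'o' (letter)
  4. 'c' (letter)
  5. 'o' (letter)
  6. 'd' (letter)
  7. 'i' (letter)
  8. 'l' (letter)
  9. 'e' (letter)
Units from scan: 9
Final unit is 'e' after a consonant -> drop as silent (-1)
Sound units = 8 units


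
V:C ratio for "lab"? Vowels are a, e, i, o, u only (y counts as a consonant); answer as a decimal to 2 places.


Word: "lab"
Vowels (a,e,i,o,u): 1
Consonants: 2
Ratio = 1/2
= 0.50


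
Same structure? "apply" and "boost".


Pattern of "apply": [0, 1, 1, 2, 3]
Pattern of "boost": [0, 1, 1, 2, 3]
Patterns match
Same pattern = Yes


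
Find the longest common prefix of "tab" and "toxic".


Word 1: "tab"
Word 2: "toxic"
Comparing from start:
  Pos 0: 't' == 't'
  Pos 1: 'a' != 'o' (stop)
LCP = "t" (length 1)


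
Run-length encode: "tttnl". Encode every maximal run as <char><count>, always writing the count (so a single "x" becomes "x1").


String: "tttnl"
Scanning for consecutive runs:
  't' x 3
  'n' x 1
  'l' x 1
RLE = "t3n1l1"


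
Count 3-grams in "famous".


Word: "famous" (length 6)
Number of 3-grams = length - 3 + 1 = 6 - 3 + 1
= 4


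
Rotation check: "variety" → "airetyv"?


Word: "variety", Candidate: "airetyv"
Method: check if candidate is substring of word+word
"varietyvariety" contains "airetyv"? No
Is rotation = No


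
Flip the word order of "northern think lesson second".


Original: "northern think lesson second"
Words (1..n): northern | think | lesson | second
Reversed (n..1): second | lesson | think | northern
Result = "second lesson think northern"


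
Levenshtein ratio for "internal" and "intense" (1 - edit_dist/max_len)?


Word 1: "internal" (length 8)
Word 2: "intense" (length 7)
One optimal edit sequence:
  1. keep 'i'
  2. keep 'n'
  3. keep 't'
  4. keep 'e'
  5. delete 'r'  (+1)
  6. keep 'n'
  7. substitute 'a' -> 's'  (+1)
  8. substitute 'l' -> 'e'  (+1)
Edit distance = 3
Max length = max(8, 7) = 8
Similarity = 1 - 3/8
= 0.6250


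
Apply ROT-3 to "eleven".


Word: "eleven"
Shift: 3
Each letter → (letter + shift) mod 26:
  'e' (4) + 3 = 7 → 'h'
  'l' (11) + 3 = 14 → 'o'
  'e' (4) + 3 = 7 → 'h'
  'v' (21) + 3 = 24 → 'y'
  'e' (4) + 3 = 7 → 'h'
  'n' (13) + 3 = 16 → 'q'
Result = "hohyhq"


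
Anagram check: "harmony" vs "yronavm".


Word 1: "harmony" → sorted: ahmnory
Word 2: "yronavm" → sorted: amnorvy
Same letters? ahmnory != amnorvy
Anagram = No


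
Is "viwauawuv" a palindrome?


Word: "viwauawuv"
Reversed: "vuwauawiv"
Forward == Backward? viwauawuv != vuwauawiv
Palindrome = No


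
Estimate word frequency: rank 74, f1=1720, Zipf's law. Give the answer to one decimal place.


Zipf's law: f(r) = f(1) / r
f(1) = 1720
f(74) = 1720 / 74
= 23.2 occurrences


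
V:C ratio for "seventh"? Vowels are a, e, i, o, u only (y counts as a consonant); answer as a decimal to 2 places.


Word: "seventh"
Vowels (a,e,i,o,u): 2
Consonants: 5
Ratio = 2/5
= 0.40


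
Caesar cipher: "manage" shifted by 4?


Word: "manage"
Shift: 4
Each letter → (letter + shift) mod 26:
  'm' (12) + 4 = 16 → 'q'
  'a' (0) + 4 = 4 → 'e'
  'n' (13) + 4 = 17 → 'r'
  'a' (0) + 4 = 4 → 'e'
  'g' (6) + 4 = 10 → 'k'
  'e' (4) + 4 = 8 → 'i'
Result = "qereki"


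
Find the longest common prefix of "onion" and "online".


Word 1: "onion"
Word 2: "online"
Comparing from start:
  Pos 0: 'o' == 'o'
  Pos 1: 'n' == 'n'
  Pos 2: 'i' != 'l' (stop)
LCP = "on" (length 2)


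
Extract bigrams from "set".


Word: "set" (length 3)
Number of bigrams = 3 - 2 + 1 = 2
  Position 0: "se"
  Position 1: "et"
Bigrams = "se", "et"


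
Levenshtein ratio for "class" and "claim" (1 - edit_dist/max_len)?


Word 1: "class" (length 5)
Word 2: "claim" (length 5)
One optimal edit sequence:
  1. keep 'c'
  2. keep 'l'
  3. keep 'a'
  4. substitute 's' -> 'i'  (+1)
  5. substitute 's' -> 'm'  (+1)
Edit distance = 2
Max length = max(5, 5) = 5
Similarity = 1 - 2/5
= 0.6000


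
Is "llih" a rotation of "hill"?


Word: "hill", Candidate: "llih"
Method: check if candidate is substring of word+word
"hillhill" contains "llih"? No
Is rotation = No


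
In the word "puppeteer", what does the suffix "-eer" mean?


Suffix: -eer
Example: puppeteer (puppet + -eer)
Meaning = one who is concerned with


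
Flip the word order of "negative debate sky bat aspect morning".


Original: "negative debate sky bat aspect morning"
Words (1..n): negative | debate | sky | bat | aspect | morning
Reversed (n..1): morning | aspect | bat | sky | debate | negative
Result = "morning aspect bat sky debate negative"


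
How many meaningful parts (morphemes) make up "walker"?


Word: "walker"
Morphemes: walk + -er
Each morpheme carries meaning
= 2 morphemes


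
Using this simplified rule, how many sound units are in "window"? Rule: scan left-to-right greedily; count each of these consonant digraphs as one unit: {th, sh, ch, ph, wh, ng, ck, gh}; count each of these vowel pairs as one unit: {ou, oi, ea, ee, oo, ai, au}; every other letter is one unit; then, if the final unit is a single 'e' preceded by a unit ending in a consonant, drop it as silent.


Word: "window" (6 letters)
Left-to-right scan:
  (1) 'w' (letter)
  (2) 'i' (letter)
  (3) 'n' (letter)
  (4) 'd' (letter)
  (5) 'o' (letter)
  (6) 'w' (letter)
Units from scan: 6
Sound units = 6 units


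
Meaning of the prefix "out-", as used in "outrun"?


Prefix: out-
Example: outrun (out- + run)
Meaning = surpass


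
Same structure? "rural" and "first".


Pattern of "rural": [0, 1, 0, 2, 3]
Pattern of "first": [0, 1, 2, 3, 4]
Patterns do not match
Same pattern = No


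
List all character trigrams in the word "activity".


Word: "activity" (length 8)
Number of trigrams = 8 - 3 + 1 = 6
  Position 0: "act"
  Position 1: "cti"
  Position 2: "tiv"
  Position 3: "ivi"
  Position 4: "vit"
  Position 5: "ity"
Trigrams = "act", "cti", "tiv", "ivi", "vit", "ity"


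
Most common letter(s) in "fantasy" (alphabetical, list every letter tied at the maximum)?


Word: "fantasy"
Letter counts:
  'a': 2
  'f': 1
  'n': 1
  's': 1
  't': 1
  'y': 1
Maximum count = 2
Most frequent = 'a' (2 times each)


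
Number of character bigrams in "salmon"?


Word: "salmon" (length 6)
Number of 2-grams = length - 2 + 1 = 6 - 2 + 1
= 5


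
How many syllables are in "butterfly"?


Word: "butterfly"
Syllable breakdown: but / ter / fly
Counting: 3 parts
= 3 syllables


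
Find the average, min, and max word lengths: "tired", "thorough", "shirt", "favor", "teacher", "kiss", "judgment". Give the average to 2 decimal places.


Lengths: "tired"=5, "thorough"=8, "shirt"=5, "favor"=5, "teacher"=7, "kiss"=4, "judgment"=8
Sum = 42, Count = 7
Average = 42/7 = 6.00
= avg=6.00, min=4, max=8


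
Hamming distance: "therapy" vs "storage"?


Comparing character by character (same length = 7):
  Pos 0: 't' vs 's' !=
  Pos 1: 'h' vs 't' !=
  Pos 2: 'e' vs 'o' !=
  Pos 3: 'r' vs 'r' =
  Pos 4: 'a' vs 'a' =
  Pos 5: 'p' vs 'g' !=
  Pos 6: 'y' vs 'e' !=
Hamming distance = 5


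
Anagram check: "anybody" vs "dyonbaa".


Word 1: "anybody" → sorted: abdnoyy
Word 2: "dyonbaa" → sorted: aabdnoy
Same letters? abdnoyy != aabdnoy
Anagram = No


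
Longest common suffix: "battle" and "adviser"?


Word 1: "battle"
Word 2: "adviser"
Comparing from end:
  Pos -1: 'e' != 'r' (stop)
LCS = "" (length 0)


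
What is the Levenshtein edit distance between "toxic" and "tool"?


Word 1: "toxic" (length 5)
Word 2: "tool" (length 4)
One optimal edit sequence (insert/delete/substitute each cost 1):
  1. keep 't'
  2. keep 'o'
  3. delete 'x'  (+1)
  4. substitute 'i' -> 'o'  (+1)
  5. substitute 'c' -> 'l'  (+1)
Total edit operations: 3
Edit distance = 3


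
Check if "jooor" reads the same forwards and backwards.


Word: "jooor"
Reversed: "roooj"
Forward == Backward? jooor != roooj
Palindrome = No


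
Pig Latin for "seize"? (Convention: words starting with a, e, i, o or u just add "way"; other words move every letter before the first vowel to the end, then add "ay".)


Word: "seize"
Starts with consonant(s) → move to end, add 'ay'
Consonant cluster: "s"
Pig Latin = "eizesay"


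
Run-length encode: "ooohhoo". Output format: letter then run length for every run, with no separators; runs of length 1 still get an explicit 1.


String: "ooohhoo"
Scanning for consecutive runs:
  'o' x 3
  'h' x 2
  'o' x 2
RLE = "o3h2o2"


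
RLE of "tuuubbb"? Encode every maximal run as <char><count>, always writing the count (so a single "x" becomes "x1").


String: "tuuubbb"
Scanning for consecutive runs:
  't' x 1
  'u' x 3
  'b' x 3
RLE = "t1u3b3"


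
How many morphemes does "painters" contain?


Word: "painters"
Morphemes: paint + -er + -s
Each morpheme carries meaning
= 3 morphemes


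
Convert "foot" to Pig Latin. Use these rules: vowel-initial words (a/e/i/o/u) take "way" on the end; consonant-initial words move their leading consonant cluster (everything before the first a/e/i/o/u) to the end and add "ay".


Word: "foot"
Starts with consonant(s) → move to end, add 'ay'
Consonant cluster: "f"
Pig Latin = "ootfay"


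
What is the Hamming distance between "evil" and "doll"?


Comparing character by character (same length = 4):
  Pos 0: 'e' vs 'd' !=
  Pos 1: 'v' vs 'o' !=
  Pos 2: 'i' vs 'l' !=
  Pos 3: 'l' vs 'l' =
Hamming distance = 3


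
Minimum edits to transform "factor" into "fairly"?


Word 1: "factor" (length 6)
Word 2: "fairly" (length 6)
One optimal edit sequence (insert/delete/substitute each cost 1):
  1. keep 'f'
  2. keep 'a'
  3. substitute 'c' -> 'i'  (+1)
  4. substitute 't' -> 'r'  (+1)
  5. substitute 'o' -> 'l'  (+1)
  6. substitute 'r' -> 'y'  (+1)
Total edit operations: 4
Edit distance = 4


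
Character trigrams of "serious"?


Word: "serious" (length 7)
Number of trigrams = 7 - 3 + 1 = 5
  Position 0: "ser"
  Position 1: "eri"
  Position 2: "rio"
  Position 3: "iou"
  Position 4: "ous"
Trigrams = "ser", "eri", "rio", "iou", "ous"


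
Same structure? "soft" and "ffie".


Pattern of "soft": [0, 1, 2, 3]
Pattern of "ffie": [0, 0, 1, 2]
Patterns do not match
Same pattern = No


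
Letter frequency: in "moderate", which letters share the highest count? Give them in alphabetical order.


Word: "moderate"
Letter counts:
  'a': 1
  'd': 1
  'e': 2
  'm': 1
  'o': 1
  'r': 1
  't': 1
Maximum count = 2
Most frequent = 'e' (2 times each)


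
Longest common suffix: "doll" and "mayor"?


Word 1: "doll"
Word 2: "mayor"
Comparing from end:
  Pos -1: 'l' != 'r' (stop)
LCS = "" (length 0)


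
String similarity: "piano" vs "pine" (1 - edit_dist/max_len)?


Word 1: "piano" (length 5)
Word 2: "pine" (length 4)
One optimal edit sequence:
  1. keep 'p'
  2. keep 'i'
  3. delete 'a'  (+1)
  4. keep 'n'
  5. substitute 'o' -> 'e'  (+1)
Edit distance = 2
Max length = max(5, 4) = 5
Similarity = 1 - 2/5
= 0.6000


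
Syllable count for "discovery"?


Word: "discovery"
Syllable breakdown: dis · cov · er · y
Counting: 4 parts
= 4 syllables


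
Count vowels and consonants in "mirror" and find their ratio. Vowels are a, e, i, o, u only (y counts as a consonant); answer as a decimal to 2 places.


Word: "mirror"
Vowels (a,e,i,o,u): 2
Consonants: 4
Ratio = 2/4
= 0.50


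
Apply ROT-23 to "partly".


Word: "partly"
Shift: 23
Each letter → (letter + shift) mod 26:
  'p' (15) + 23 = 12 → 'm'
  'a' (0) + 23 = 23 → 'x'
  'r' (17) + 23 = 14 → 'o'
  't' (19) + 23 = 16 → 'q'
  'l' (11) + 23 = 8 → 'i'
  'y' (24) + 23 = 21 → 'v'
Result = "mxoqiv"


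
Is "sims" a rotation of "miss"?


Word: "miss", Candidate: "sims"
Method: check if candidate is substring of word+word
"missmiss" contains "sims"? No
Is rotation = No


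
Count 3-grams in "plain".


Word: "plain" (length 5)
Number of 3-grams = length - 3 + 1 = 5 - 3 + 1
= 3


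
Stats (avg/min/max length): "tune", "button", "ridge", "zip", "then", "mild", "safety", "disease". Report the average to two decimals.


Lengths: "tune"=4, "button"=6, "ridge"=5, "zip"=3, "then"=4, "mild"=4, "safety"=6, "disease"=7
Sum = 39, Count = 8
Average = 39/8 = 4.88
= avg=4.88, min=3, max=7


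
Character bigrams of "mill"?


Word: "mill" (length 4)
Number of bigrams = 4 - 2 + 1 = 3
  Position 0: "mi"
  Position 1: "il"
  Position 2: "ll"
Bigrams = "mi", "il", "ll"


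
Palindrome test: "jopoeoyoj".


Word: "jopoeoyoj"
Reversed: "joyoeopoj"
Forward == Backward? jopoeoyoj != joyoeopoj
Palindrome = No


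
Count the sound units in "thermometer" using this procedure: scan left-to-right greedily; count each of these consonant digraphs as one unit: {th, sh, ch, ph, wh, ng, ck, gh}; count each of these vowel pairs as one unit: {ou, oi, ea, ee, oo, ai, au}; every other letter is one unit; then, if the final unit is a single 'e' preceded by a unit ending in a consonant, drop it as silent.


Word: "thermometer" (11 letters)
Left-to-right scan:
  (1) 'th' (digraph)
  (2) 'e' (letter)
  (3) 'r' (letter)
  (4) 'm' (letter)
  (5) 'o' (letter)
  (6) 'm' (letter)
  (7) 'e' (letter)
  (8) 't' (letter)
  (9) 'e' (letter)
  (10) 'r' (letter)
Units from scan: 10
Sound units = 10 units


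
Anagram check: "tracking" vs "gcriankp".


Word 1: "tracking" → sorted: acgiknrt
Word 2: "gcriankp" → sorted: acgiknpr
Same letters? acgiknrt != acgiknpr
Anagram = No


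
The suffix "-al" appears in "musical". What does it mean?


Suffix: -al
As in: musical -> music + -al
Meaning = relating to


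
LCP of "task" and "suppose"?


Word 1: "task"
Word 2: "suppose"
Comparing from start:
  Pos 0: 't' != 's' (stop)
LCP = "" (length 0)


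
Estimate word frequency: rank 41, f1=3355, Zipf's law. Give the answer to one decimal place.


Zipf's law: f(r) = f(1) / r
f(1) = 3355
f(41) = 3355 / 41
= 81.8 occurrences


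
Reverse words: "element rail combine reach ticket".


Original: "element rail combine reach ticket"
Words (1..n): element | rail | combine | reach | ticket
Reversed (n..1): ticket | reach | combine | rail | element
Result = "ticket reach combine rail element"


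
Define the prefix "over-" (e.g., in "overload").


Prefix: over-
As in: overload -> over- + load
Meaning = excessive


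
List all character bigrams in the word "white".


Word: "white" (length 5)
Number of bigrams = 5 - 2 + 1 = 4
  Position 0: "wh"
  Position 1: "hi"
  Position 2: "it"
  Position 3: "te"
Bigrams = "wh", "hi", "it", "te"


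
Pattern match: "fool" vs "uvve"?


Pattern of "fool": [0, 1, 1, 2]
Pattern of "uvve": [0, 1, 1, 2]
Patterns match
Same pattern = Yes


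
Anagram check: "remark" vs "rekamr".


Word 1: "remark" → sorted: aekmrr
Word 2: "rekamr" → sorted: aekmrr
Same letters? aekmrr == aekmrr
Anagram = Yes


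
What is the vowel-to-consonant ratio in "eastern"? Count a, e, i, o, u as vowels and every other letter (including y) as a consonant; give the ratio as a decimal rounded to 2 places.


Word: "eastern"
Vowels (a,e,i,o,u): 3
Consonants: 4
Ratio = 3/4
= 0.75


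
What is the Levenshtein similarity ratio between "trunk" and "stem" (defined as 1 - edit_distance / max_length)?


Word 1: "trunk" (length 5)
Word 2: "stem" (length 4)
One optimal edit sequence:
  1. delete 't'  (+1)
  2. substitute 'r' -> 's'  (+1)
  3. substitute 'u' -> 't'  (+1)
  4. substitute 'n' -> 'e'  (+1)
  5. substitute 'k' -> 'm'  (+1)
Edit distance = 5
Max length = max(5, 4) = 5
Similarity = 1 - 5/5
= 0.0000


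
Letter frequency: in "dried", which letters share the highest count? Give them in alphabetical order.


Word: "dried"
Letter counts:
  'd': 2
  'e': 1
  'i': 1
  'r': 1
Maximum count = 2
Most frequent = 'd' (2 times each)


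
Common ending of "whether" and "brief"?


Word 1: "whether"
Word 2: "brief"
Comparing from end:
  Pos -1: 'r' != 'f' (stop)
LCS = "" (length 0)


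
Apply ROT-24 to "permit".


Word: "permit"
Shift: 24
Each letter → (letter + shift) mod 26:
  'p' (15) + 24 = 13 → 'n'
  'e' (4) + 24 = 2 → 'c'
  'r' (17) + 24 = 15 → 'p'
  'm' (12) + 24 = 10 → 'k'
  'i' (8) + 24 = 6 → 'g'
  't' (19) + 24 = 17 → 'r'
Result = "ncpkgr"


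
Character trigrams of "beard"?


Word: "beard" (length 5)
Number of trigrams = 5 - 3 + 1 = 3
  Position 0: "bea"
  Position 1: "ear"
  Position 2: "ard"
Trigrams = "bea", "ear", "ard"


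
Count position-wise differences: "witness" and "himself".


Comparing character by character (same length = 7):
  Pos 0: 'w' vs 'h' !=
  Pos 1: 'i' vs 'i' =
  Pos 2: 't' vs 'm' !=
  Pos 3: 'n' vs 's' !=
  Pos 4: 'e' vs 'e' =
  Pos 5: 's' vs 'l' !=
  Pos 6: 's' vs 'f' !=
Hamming distance = 5


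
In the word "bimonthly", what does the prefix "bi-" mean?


Prefix: bi-
Example: bimonthly (bi- + monthly)
Meaning = two


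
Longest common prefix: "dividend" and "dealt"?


Word 1: "dividend"
Word 2: "dealt"
Comparing from start:
  Pos 0: 'd' == 'd'
  Pos 1: 'i' != 'e' (stop)
LCP = "d" (length 1)


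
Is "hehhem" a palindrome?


Word: "hehhem"
Reversed: "mehheh"
Forward == Backward? hehhem != mehheh
Palindrome = No


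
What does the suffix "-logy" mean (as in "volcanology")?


Suffix: -logy
As in: volcanology -> volcano + -logy
Meaning = study of


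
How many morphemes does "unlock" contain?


Word: "unlock"
Morphemes: un- | lock
Each morpheme carries meaning
= 2 morphemes


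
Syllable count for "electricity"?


Word: "electricity"
Syllable breakdown: e / lec / tric / i / ty
Counting: 5 parts
= 5 syllables


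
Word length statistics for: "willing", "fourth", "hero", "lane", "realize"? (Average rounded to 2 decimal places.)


Lengths: "willing"=7, "fourth"=6, "hero"=4, "lane"=4, "realize"=7
Sum = 28, Count = 5
Average = 28/5 = 5.60
= avg=5.60, min=4, max=7


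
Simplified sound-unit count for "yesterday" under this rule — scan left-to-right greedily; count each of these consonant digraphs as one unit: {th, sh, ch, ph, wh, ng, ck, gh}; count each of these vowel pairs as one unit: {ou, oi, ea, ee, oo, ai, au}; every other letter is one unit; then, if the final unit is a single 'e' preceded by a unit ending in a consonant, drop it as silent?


Word: "yesterday" (9 letters)
Left-to-right scan:
  1. 'y' (letter)
  2. 'e' (letter)
  3. 's' (letter)
  4. 't' (letter)
  5. 'e' (letter)
  6. 'r' (letter)
  7. 'd' (letter)
  8. 'a' (letter)
  9. 'y' (letter)
Units from scan: 9
Sound units = 9 units


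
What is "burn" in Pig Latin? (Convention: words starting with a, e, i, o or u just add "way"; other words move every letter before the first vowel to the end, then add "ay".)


Word: "burn"
Starts with consonant(s) → move to end, add 'ay'
Consonant cluster: "b"
Pig Latin = "urnbay"


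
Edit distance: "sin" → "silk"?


Word 1: "sin" (length 3)
Word 2: "silk" (length 4)
One optimal edit sequence (insert/delete/substitute each cost 1):
  1. keep 's'
  2. keep 'i'
  3. insert 'l'  (+1)
  4. substitute 'n' -> 'k'  (+1)
Total edit operations: 2
Edit distance = 2


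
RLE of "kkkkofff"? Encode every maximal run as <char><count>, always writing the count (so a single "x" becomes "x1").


String: "kkkkofff"
Scanning for consecutive runs:
  'k' x 4
  'o' x 1
  'f' x 3
RLE = "k4o1f3"


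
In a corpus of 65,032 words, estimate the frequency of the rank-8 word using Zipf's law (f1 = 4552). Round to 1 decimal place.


Zipf's law: f(r) = f(1) / r
f(1) = 4552
f(8) = 4552 / 8
= 569.0 occurrences


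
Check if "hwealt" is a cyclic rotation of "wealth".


Word: "wealth", Candidate: "hwealt"
Method: check if candidate is substring of word+word
"wealthwealth" contains "hwealt"? Yes
Is rotation = Yes


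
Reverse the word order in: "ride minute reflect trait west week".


Original: "ride minute reflect trait west week"
Words (1..n): ride | minute | reflect | trait | west | week
Reversed (n..1): week | west | trait | reflect | minute | ride
Result = "week west trait reflect minute ride"


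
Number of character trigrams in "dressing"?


Word: "dressing" (length 8)
Number of 3-grams = length - 3 + 1 = 8 - 3 + 1
= 6


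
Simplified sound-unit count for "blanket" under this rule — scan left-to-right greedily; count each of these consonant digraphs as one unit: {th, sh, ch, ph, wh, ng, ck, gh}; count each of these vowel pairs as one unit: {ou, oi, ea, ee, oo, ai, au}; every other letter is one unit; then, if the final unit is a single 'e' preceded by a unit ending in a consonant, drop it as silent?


Word: "blanket" (7 letters)
Left-to-right scan:
  [1] 'b' (letter)
  [2] 'l' (letter)
  [3] 'a' (letter)
  [4] 'n' (letter)
  [5] 'k' (letter)
  [6] 'e' (letter)
  [7] 't' (letter)
Units from scan: 7
Sound units = 7 units


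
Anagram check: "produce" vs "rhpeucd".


Word 1: "produce" → sorted: cdeopru
Word 2: "rhpeucd" → sorted: cdehpru
Same letters? cdeopru != cdehpru
Anagram = No


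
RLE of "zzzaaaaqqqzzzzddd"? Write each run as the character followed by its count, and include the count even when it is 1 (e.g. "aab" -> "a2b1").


String: "zzzaaaaqqqzzzzddd"
Scanning for consecutive runs:
  'z' x 3
  'a' x 4
  'q' x 3
  'z' x 4
  'd' x 3
RLE = "z3a4q3z4d3"


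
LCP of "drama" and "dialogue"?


Word 1: "drama"
Word 2: "dialogue"
Comparing from start:
  Pos 0: 'd' == 'd'
  Pos 1: 'r' != 'i' (stop)
LCP = "d" (length 1)


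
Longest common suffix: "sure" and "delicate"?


Word 1: "sure"
Word 2: "delicate"
Comparing from end:
  Pos -1: 'e' == 'e'
  Pos -2: 'r' != 't' (stop)
LCS = "e" (length 1)


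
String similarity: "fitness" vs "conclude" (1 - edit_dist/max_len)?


Word 1: "fitness" (length 7)
Word 2: "conclude" (length 8)
One optimal edit sequence:
  1. insert 'c'  (+1)
  2. substitute 'f' -> 'o'  (+1)
  3. substitute 'i' -> 'n'  (+1)
  4. substitute 't' -> 'c'  (+1)
  5. substitute 'n' -> 'l'  (+1)
  6. substitute 'e' -> 'u'  (+1)
  7. substitute 's' -> 'd'  (+1)
  8. substitute 's' -> 'e'  (+1)
Edit distance = 8
Max length = max(7, 8) = 8
Similarity = 1 - 8/8
= 0.0000


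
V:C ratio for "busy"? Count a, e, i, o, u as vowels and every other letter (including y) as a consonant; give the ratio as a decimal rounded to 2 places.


Word: "busy"
Vowels (a,e,i,o,u): 1
Consonants: 3
Ratio = 1/3
= 0.33


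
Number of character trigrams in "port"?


Word: "port" (length 4)
Number of 3-grams = length - 3 + 1 = 4 - 3 + 1
= 2


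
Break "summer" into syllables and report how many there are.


Word: "summer"
Syllable breakdown: sum / mer
Counting: 2 parts
= 2 syllables


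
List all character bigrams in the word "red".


Word: "red" (length 3)
Number of bigrams = 3 - 2 + 1 = 2
  Position 0: "re"
  Position 1: "ed"
Bigrams = "re", "ed"


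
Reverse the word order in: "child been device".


Original: "child been device"
Words (1..n): child | been | device
Reversed (n..1): device | been | child
Result = "device been child"


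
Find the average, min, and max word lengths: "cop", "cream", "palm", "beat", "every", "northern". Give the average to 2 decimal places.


Lengths: "cop"=3, "cream"=5, "palm"=4, "beat"=4, "every"=5, "northern"=8
Sum = 29, Count = 6
Average = 29/6 = 4.83
= avg=4.83, min=3, max=8


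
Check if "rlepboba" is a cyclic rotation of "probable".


Word: "probable", Candidate: "rlepboba"
Method: check if candidate is substring of word+word
"probableprobable" contains "rlepboba"? No
Is rotation = No


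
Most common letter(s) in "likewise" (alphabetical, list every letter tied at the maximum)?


Word: "likewise"
Letter counts:
  'e': 2
  'i': 2
  'k': 1
  'l': 1
  's': 1
  'w': 1
Maximum count = 2
Most frequent = 'e', 'i' (2 times each)


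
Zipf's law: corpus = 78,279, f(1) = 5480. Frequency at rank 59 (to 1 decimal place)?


Zipf's law: f(r) = f(1) / r
f(1) = 5480
f(59) = 5480 / 59
= 92.9 occurrences


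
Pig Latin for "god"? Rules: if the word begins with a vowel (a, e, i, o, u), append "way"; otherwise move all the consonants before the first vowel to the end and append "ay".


Word: "god"
Starts with consonant(s) → move to end, add 'ay'
Consonant cluster: "g"
Pig Latin = "odgay"


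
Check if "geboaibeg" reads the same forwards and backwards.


Word: "geboaibeg"
Reversed: "gebiaobeg"
Forward == Backward? geboaibeg != gebiaobeg
Palindrome = No


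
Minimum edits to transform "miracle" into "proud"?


Word 1: "miracle" (length 7)
Word 2: "proud" (length 5)
One optimal edit sequence (insert/delete/substitute each cost 1):
  1. delete 'm'  (+1)
  2. substitute 'i' -> 'p'  (+1)
  3. keep 'r'
  4. delete 'a'  (+1)
  5. substitute 'c' -> 'o'  (+1)
  6. substitute 'l' -> 'u'  (+1)
  7. substitute 'e' -> 'd'  (+1)
Total edit operations: 6
Edit distance = 6


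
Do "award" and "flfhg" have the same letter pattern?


Pattern of "award": [0, 1, 0, 2, 3]
Pattern of "flfhg": [0, 1, 0, 2, 3]
Patterns match
Same pattern = Yes


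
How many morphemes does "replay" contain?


Word: "replay"
Morphemes: re- | play
Each morpheme carries meaning
= 2 morphemes


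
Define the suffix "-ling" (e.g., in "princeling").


Suffix: -ling
As in: princeling -> prince + -ling
Meaning = small / young


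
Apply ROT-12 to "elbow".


Word: "elbow"
Shift: 12
Each letter → (letter + shift) mod 26:
  'e' (4) + 12 = 16 → 'q'
  'l' (11) + 12 = 23 → 'x'
  'b' (1) + 12 = 13 → 'n'
  'o' (14) + 12 = 0 → 'a'
  'w' (22) + 12 = 8 → 'i'
Result = "qxnai"


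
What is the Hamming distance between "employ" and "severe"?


Comparing character by character (same length = 6):
  Pos 0: 'e' vs 's' !=
  Pos 1: 'm' vs 'e' !=
  Pos 2: 'p' vs 'v' !=
  Pos 3: 'l' vs 'e' !=
  Pos 4: 'o' vs 'r' !=
  Pos 5: 'y' vs 'e' !=
Hamming distance = 6


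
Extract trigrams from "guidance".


Word: "guidance" (length 8)
Number of trigrams = 8 - 3 + 1 = 6
  Position 0: "gui"
  Position 1: "uid"
  Position 2: "ida"
  Position 3: "dan"
  Position 4: "anc"
  Position 5: "nce"
Trigrams = "gui", "uid", "ida", "dan", "anc", "nce"


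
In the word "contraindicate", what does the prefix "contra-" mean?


Prefix: contra-
Example: contraindicate (contra- + indicate)
Meaning = against


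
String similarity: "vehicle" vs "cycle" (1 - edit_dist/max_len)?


Word 1: "vehicle" (length 7)
Word 2: "cycle" (length 5)
One optimal edit sequence:
  1. delete 'v'  (+1)
  2. delete 'e'  (+1)
  3. substitute 'h' -> 'c'  (+1)
  4. substitute 'i' -> 'y'  (+1)
  5. keep 'c'
  6. keep 'l'
  7. keep 'e'
Edit distance = 4
Max length = max(7, 5) = 7
Similarity = 1 - 4/7
= 0.4286


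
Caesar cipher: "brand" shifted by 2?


Word: "brand"
Shift: 2
Each letter → (letter + shift) mod 26:
  'b' (1) + 2 = 3 → 'd'
  'r' (17) + 2 = 19 → 't'
  'a' (0) + 2 = 2 → 'c'
  'n' (13) + 2 = 15 → 'p'
  'd' (3) + 2 = 5 → 'f'
Result = "dtcpf"


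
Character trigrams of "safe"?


Word: "safe" (length 4)
Number of trigrams = 4 - 3 + 1 = 2
  Position 0: "saf"
  Position 1: "afe"
Trigrams = "saf", "afe"


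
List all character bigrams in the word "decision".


Word: "decision" (length 8)
Number of bigrams = 8 - 2 + 1 = 7
  Position 0: "de"
  Position 1: "ec"
  Position 2: "ci"
  Position 3: "is"
  Position 4: "si"
  Position 5: "io"
  Position 6: "on"
Bigrams = "de", "ec", "ci", "is", "si", "io", "on"


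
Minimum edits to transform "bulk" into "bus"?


Word 1: "bulk" (length 4)
Word 2: "bus" (length 3)
One optimal edit sequence (insert/delete/substitute each cost 1):
  1. keep 'b'
  2. keep 'u'
  3. delete 'l'  (+1)
  4. substitute 'k' -> 's'  (+1)
Total edit operations: 2
Edit distance = 2


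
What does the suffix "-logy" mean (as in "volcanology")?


Suffix: -logy
Example: volcanology (volcano + -logy)
Meaning = study of


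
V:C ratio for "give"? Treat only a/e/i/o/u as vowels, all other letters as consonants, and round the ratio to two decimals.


Word: "give"
Vowels (a,e,i,o,u): 2
Consonants: 2
Ratio = 2/2
= 1.00


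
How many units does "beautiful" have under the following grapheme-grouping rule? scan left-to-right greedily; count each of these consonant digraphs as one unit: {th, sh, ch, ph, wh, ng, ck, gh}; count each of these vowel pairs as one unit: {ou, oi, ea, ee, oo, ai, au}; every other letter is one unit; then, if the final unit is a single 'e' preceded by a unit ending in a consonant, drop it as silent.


Word: "beautiful" (9 letters)
Left-to-right scan:
  (1) 'b' (letter)
  (2) 'ea' (vowel-pair)
  (3) 'u' (letter)
  (4) 't' (letter)
  (5) 'i' (letter)
  (6) 'f' (letter)
  (7) 'u' (letter)
  (8) 'l' (letter)
Units from scan: 8
Sound units = 8 units


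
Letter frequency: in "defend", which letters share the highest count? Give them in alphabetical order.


Word: "defend"
Letter counts:
  'd': 2
  'e': 2
  'f': 1
  'n': 1
Maximum count = 2
Most frequent = 'd', 'e' (2 times each)


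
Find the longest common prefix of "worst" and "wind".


Word 1: "worst"
Word 2: "wind"
Comparing from start:
  Pos 0: 'w' == 'w'
  Pos 1: 'o' != 'i' (stop)
LCP = "w" (length 1)


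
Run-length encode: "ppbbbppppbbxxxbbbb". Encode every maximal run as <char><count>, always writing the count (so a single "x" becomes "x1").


String: "ppbbbppppbbxxxbbbb"
Scanning for consecutive runs:
  'p' x 2
  'b' x 3
  'p' x 4
  'b' x 2
  'x' x 3
  'b' x 4
RLE = "p2b3p4b2x3b4"


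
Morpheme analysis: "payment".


Word: "payment"
Morphemes: pay + -ment
Each morpheme carries meaning
= 2 morphemes


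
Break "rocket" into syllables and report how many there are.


Word: "rocket"
Syllable breakdown: rock | et
Counting: 2 parts
= 2 syllables


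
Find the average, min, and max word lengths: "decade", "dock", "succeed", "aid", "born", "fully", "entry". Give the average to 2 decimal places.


Lengths: "decade"=6, "dock"=4, "succeed"=7, "aid"=3, "born"=4, "fully"=5, "entry"=5
Sum = 34, Count = 7
Average = 34/7 = 4.86
= avg=4.86, min=3, max=7


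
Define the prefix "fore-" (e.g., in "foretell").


Prefix: fore-
As in: foretell -> fore- + tell
Meaning = before


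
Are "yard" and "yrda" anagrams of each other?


Word 1: "yard" → sorted: adry
Word 2: "yrda" → sorted: adry
Same letters? adry == adry
Anagram = Yes


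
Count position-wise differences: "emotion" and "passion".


Comparing character by character (same length = 7):
  Pos 0: 'e' vs 'p' !=
  Pos 1: 'm' vs 'a' !=
  Pos 2: 'o' vs 's' !=
  Pos 3: 't' vs 's' !=
  Pos 4: 'i' vs 'i' =
  Pos 5: 'o' vs 'o' =
  Pos 6: 'n' vs 'n' =
Hamming distance = 4


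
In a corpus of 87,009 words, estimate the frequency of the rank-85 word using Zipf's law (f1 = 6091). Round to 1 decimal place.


Zipf's law: f(r) = f(1) / r
f(1) = 6091
f(85) = 6091 / 85
= 71.7 occurrences


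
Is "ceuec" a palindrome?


Word: "ceuec"
Reversed: "ceuec"
Forward == Backward? ceuec == ceuec
Palindrome = Yes


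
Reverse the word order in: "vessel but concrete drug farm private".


Original: "vessel but concrete drug farm private"
Words (1..n): vessel | but | concrete | drug | farm | private
Reversed (n..1): private | farm | drug | concrete | but | vessel
Result = "private farm drug concrete but vessel"


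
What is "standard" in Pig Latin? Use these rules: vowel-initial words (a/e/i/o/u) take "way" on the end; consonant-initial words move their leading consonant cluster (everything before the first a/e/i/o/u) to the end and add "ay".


Word: "standard"
Starts with consonant(s) → move to end, add 'ay'
Consonant cluster: "st"
Pig Latin = "andardstay"


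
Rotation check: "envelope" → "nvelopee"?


Word: "envelope", Candidate: "nvelopee"
Method: check if candidate is substring of word+word
"envelopeenvelope" contains "nvelopee"? Yes
Is rotation = Yes


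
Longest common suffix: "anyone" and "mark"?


Word 1: "anyone"
Word 2: "mark"
Comparing from end:
  Pos -1: 'e' != 'k' (stop)
LCS = "" (length 0)


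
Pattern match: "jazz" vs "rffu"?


Pattern of "jazz": [0, 1, 2, 2]
Pattern of "rffu": [0, 1, 1, 2]
Patterns do not match
Same pattern = No


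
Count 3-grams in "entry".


Word: "entry" (length 5)
Number of 3-grams = length - 3 + 1 = 5 - 3 + 1
= 3


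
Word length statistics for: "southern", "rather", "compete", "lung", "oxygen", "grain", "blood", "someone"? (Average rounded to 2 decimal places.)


Lengths: "southern"=8, "rather"=6, "compete"=7, "lung"=4, "oxygen"=6, "grain"=5, "blood"=5, "someone"=7
Sum = 48, Count = 8
Average = 48/8 = 6.00
= avg=6.00, min=4, max=8


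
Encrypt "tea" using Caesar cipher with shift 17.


Word: "tea"
Shift: 17
Each letter → (letter + shift) mod 26:
  't' (19) + 17 = 10 → 'k'
  'e' (4) + 17 = 21 → 'v'
  'a' (0) + 17 = 17 → 'r'
Result = "kvr"


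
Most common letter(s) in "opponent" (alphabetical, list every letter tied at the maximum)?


Word: "opponent"
Letter counts:
  'e': 1
  'n': 2
  'o': 2
  'p': 2
  't': 1
Maximum count = 2
Most frequent = 'n', 'o', 'p' (2 times each)


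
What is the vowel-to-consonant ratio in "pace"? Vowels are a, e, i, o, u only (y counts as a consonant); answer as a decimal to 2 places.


Word: "pace"
Vowels (a,e,i,o,u): 2
Consonants: 2
Ratio = 2/2
= 1.00


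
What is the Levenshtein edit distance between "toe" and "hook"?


Word 1: "toe" (length 3)
Word 2: "hook" (length 4)
One optimal edit sequence (insert/delete/substitute each cost 1):
  1. insert 'h'  (+1)
  2. substitute 't' -> 'o'  (+1)
  3. keep 'o'
  4. substitute 'e' -> 'k'  (+1)
Total edit operations: 3
Edit distance = 3


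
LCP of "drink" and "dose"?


Word 1: "drink"
Word 2: "dose"
Comparing from start:
  Pos 0: 'd' == 'd'
  Pos 1: 'r' != 'o' (stop)
LCP = "d" (length 1)


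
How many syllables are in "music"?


Word: "music"
Syllable breakdown: mu-sic
Counting: 2 parts
= 2 syllables


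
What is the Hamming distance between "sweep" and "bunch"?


Comparing character by character (same length = 5):
  Pos 0: 's' vs 'b' !=
  Pos 1: 'w' vs 'u' !=
  Pos 2: 'e' vs 'n' !=
  Pos 3: 'e' vs 'c' !=
  Pos 4: 'p' vs 'h' !=
Hamming distance = 5


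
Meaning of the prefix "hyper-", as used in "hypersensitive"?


Prefix: hyper-
As in: hypersensitive -> hyper- + sensitive
Meaning = over / excessive


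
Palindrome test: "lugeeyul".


Word: "lugeeyul"
Reversed: "luyeegul"
Forward == Backward? lugeeyul != luyeegul
Palindrome = No


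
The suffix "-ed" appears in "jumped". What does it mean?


Suffix: -ed
As in: jumped -> jump + -ed
Meaning = past tense


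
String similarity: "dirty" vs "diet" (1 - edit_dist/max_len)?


Word 1: "dirty" (length 5)
Word 2: "diet" (length 4)
One optimal edit sequence:
  1. keep 'd'
  2. keep 'i'
  3. substitute 'r' -> 'e'  (+1)
  4. keep 't'
  5. delete 'y'  (+1)
Edit distance = 2
Max length = max(5, 4) = 5
Similarity = 1 - 2/5
= 0.6000


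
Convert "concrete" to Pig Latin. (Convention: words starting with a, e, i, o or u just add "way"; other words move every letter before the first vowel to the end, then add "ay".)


Word: "concrete"
Starts with consonant(s) → move to end, add 'ay'
Consonant cluster: "c"
Pig Latin = "oncretecay"


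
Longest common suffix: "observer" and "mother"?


Word 1: "observer"
Word 2: "mother"
Comparing from end:
  Pos -1: 'r' == 'r'
  Pos -2: 'e' == 'e'
  Pos -3: 'v' != 'h' (stop)
LCS = "er" (length 2)


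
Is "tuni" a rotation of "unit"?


Word: "unit", Candidate: "tuni"
Method: check if candidate is substring of word+word
"unitunit" contains "tuni"? Yes
Is rotation = Yes


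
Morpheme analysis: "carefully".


Word: "carefully"
Morphemes: care + -ful + -ly
Each morpheme carries meaning
= 3 morphemes


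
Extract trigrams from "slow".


Word: "slow" (length 4)
Number of trigrams = 4 - 3 + 1 = 2
  Position 0: "slo"
  Position 1: "low"
Trigrams = "slo", "low"


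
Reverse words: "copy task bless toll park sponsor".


Original: "copy task bless toll park sponsor"
Words (1..n): copy | task | bless | toll | park | sponsor
Reversed (n..1): sponsor | park | toll | bless | task | copy
Result = "sponsor park toll bless task copy"


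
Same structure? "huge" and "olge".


Pattern of "huge": [0, 1, 2, 3]
Pattern of "olge": [0, 1, 2, 3]
Patterns match
Same pattern = Yes


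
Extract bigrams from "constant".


Word: "constant" (length 8)
Number of bigrams = 8 - 2 + 1 = 7
  Position 0: "co"
  Position 1: "on"
  Position 2: "ns"
  Position 3: "st"
  Position 4: "ta"
  Position 5: "an"
  Position 6: "nt"
Bigrams = "co", "on", "ns", "st", "ta", "an", "nt"
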